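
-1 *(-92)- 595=-503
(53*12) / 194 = 318 / 97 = 3.28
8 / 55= 0.15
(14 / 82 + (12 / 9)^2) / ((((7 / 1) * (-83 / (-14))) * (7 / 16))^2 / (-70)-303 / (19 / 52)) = -139888640 / 59873082813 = -0.00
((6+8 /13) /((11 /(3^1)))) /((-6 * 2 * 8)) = -43 /2288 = -0.02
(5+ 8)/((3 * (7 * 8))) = 13/168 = 0.08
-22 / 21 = -1.05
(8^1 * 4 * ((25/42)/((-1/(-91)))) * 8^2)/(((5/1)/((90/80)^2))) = 28080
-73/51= -1.43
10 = 10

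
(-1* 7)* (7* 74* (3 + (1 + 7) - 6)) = -18130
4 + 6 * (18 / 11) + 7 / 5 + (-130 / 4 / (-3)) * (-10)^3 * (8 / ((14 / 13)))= -92932423 / 1155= -80460.97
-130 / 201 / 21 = -130 / 4221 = -0.03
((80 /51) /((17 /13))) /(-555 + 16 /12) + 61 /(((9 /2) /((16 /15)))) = 936876208 /64803915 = 14.46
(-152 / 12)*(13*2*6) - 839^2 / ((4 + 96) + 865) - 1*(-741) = -1964.45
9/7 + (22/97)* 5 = 1643/679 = 2.42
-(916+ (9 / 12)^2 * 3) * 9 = -132147 / 16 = -8259.19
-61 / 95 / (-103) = 61 / 9785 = 0.01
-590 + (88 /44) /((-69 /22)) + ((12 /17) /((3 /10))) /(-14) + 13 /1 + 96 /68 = -4732771 /8211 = -576.39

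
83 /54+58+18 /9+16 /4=65.54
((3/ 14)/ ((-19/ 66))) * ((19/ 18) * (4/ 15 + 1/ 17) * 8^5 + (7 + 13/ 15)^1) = -284411842/ 33915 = -8386.02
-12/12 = -1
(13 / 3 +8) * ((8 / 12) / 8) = 37 / 36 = 1.03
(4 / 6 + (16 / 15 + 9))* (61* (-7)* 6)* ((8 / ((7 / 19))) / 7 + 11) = -1938946 / 5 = -387789.20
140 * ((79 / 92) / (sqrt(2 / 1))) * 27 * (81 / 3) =2015685 * sqrt(2) / 46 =61969.76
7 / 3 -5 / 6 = 3 / 2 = 1.50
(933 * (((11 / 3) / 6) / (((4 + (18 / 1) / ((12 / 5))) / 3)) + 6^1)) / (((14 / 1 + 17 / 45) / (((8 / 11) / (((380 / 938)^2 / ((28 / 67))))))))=43740196920 / 59092451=740.20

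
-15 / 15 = -1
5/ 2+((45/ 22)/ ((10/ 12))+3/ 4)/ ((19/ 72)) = 6121/ 418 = 14.64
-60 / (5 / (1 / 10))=-6 / 5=-1.20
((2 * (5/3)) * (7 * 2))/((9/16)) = 2240/27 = 82.96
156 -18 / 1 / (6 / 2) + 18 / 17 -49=1735 / 17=102.06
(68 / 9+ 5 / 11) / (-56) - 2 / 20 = -6737 / 27720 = -0.24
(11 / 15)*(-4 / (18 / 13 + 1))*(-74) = 42328 / 465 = 91.03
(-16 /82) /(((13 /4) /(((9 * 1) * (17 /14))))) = -2448 /3731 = -0.66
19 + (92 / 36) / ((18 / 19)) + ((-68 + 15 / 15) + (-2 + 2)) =-7339 / 162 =-45.30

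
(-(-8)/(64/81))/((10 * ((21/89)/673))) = 1617219/560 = 2887.89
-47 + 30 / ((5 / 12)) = 25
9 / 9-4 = -3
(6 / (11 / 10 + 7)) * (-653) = -13060 / 27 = -483.70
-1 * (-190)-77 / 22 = 373 / 2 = 186.50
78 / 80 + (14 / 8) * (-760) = -1329.02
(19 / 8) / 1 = 19 / 8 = 2.38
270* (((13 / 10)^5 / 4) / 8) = 31.33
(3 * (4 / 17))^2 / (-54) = -8 / 867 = -0.01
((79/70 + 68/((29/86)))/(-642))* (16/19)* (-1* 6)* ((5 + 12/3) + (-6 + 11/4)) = 18935946/2063495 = 9.18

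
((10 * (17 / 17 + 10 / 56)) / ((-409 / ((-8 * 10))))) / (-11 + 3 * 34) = 6600 / 260533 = 0.03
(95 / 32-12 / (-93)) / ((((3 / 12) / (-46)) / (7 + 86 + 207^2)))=-1517548809 / 62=-24476593.69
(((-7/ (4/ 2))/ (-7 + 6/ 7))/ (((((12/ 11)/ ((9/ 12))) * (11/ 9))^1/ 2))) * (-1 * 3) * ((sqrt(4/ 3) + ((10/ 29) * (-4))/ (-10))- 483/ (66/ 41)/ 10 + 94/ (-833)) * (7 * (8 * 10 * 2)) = 30112809993/ 466378- 61740 * sqrt(3)/ 43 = 62080.49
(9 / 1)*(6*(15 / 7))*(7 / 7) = 810 / 7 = 115.71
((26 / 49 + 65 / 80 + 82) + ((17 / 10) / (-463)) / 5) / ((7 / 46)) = 17395254453 / 31761800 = 547.68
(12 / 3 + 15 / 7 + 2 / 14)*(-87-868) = -42020 / 7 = -6002.86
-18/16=-9/8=-1.12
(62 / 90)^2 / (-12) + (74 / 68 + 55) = 23153713 / 413100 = 56.05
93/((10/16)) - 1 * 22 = 634/5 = 126.80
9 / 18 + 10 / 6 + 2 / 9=43 / 18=2.39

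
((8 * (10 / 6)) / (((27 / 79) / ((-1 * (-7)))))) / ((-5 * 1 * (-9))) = 4424 / 729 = 6.07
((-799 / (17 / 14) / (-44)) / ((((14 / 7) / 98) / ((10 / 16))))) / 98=1645 / 352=4.67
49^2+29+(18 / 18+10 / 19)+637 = 58302 / 19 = 3068.53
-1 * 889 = -889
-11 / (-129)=11 / 129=0.09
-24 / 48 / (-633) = 0.00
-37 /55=-0.67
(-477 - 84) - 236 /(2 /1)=-679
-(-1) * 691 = 691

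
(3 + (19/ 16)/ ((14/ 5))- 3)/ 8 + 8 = 14431/ 1792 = 8.05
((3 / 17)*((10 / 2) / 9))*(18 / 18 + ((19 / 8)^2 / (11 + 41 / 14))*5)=18875 / 63648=0.30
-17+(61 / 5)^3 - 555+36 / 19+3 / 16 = 47345349 / 38000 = 1245.93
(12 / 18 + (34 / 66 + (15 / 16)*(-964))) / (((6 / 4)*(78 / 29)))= -1151677 / 5148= -223.71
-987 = -987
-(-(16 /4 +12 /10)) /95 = 26 /475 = 0.05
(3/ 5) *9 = 27/ 5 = 5.40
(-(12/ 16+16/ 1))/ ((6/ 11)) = -737/ 24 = -30.71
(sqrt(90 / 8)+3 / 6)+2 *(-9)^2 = 3 *sqrt(5) / 2+325 / 2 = 165.85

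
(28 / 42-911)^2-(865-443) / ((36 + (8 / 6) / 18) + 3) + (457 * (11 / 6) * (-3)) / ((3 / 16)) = 815290.64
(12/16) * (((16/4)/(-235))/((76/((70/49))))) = -3/12502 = -0.00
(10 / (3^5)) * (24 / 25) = 16 / 405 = 0.04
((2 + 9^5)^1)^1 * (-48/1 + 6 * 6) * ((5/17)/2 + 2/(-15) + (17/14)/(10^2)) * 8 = -436268788/2975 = -146644.97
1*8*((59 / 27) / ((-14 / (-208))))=49088 / 189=259.72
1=1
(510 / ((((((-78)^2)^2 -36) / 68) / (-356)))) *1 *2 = -411536 / 616917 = -0.67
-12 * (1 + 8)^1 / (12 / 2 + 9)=-36 / 5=-7.20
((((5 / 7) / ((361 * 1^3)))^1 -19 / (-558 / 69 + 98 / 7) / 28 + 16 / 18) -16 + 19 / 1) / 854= 46718747 / 10565851968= 0.00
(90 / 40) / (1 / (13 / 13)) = 9 / 4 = 2.25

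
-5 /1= -5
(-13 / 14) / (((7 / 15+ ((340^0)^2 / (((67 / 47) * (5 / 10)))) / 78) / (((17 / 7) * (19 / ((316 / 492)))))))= -6747772005 / 49022344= -137.65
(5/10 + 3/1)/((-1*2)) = -7/4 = -1.75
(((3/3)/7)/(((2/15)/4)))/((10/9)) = 27/7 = 3.86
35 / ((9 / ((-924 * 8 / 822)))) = -43120 / 1233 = -34.97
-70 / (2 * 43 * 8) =-35 / 344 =-0.10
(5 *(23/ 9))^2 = 13225/ 81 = 163.27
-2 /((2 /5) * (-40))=0.12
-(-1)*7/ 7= 1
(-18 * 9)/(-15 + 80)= -162/65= -2.49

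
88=88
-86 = -86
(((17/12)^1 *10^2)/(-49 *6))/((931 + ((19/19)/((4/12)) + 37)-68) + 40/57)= -8075/15144234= -0.00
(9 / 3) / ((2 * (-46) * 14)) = -3 / 1288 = -0.00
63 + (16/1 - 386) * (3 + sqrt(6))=-1953.31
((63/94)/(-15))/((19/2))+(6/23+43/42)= 5520779/4313190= 1.28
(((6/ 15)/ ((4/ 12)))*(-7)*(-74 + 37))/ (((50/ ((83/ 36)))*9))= 21497/ 13500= 1.59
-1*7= -7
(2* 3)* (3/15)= 6/5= 1.20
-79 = -79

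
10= 10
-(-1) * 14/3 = 14/3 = 4.67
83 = 83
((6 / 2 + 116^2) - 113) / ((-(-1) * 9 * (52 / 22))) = 73403 / 117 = 627.38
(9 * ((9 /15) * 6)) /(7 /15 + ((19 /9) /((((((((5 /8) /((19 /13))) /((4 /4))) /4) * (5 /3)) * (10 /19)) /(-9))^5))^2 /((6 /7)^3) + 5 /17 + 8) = 106076417458843253552913665771484375 /1535720634185494388563849413238543212076727435499335081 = 0.00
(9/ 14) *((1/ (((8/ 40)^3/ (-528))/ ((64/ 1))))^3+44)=-339144081407999999802/ 7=-48449154486857142828.86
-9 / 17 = -0.53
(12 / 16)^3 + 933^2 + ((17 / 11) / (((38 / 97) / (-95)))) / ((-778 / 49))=238395215197 / 273856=870513.03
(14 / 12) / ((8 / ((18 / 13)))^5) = 137781 / 760408064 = 0.00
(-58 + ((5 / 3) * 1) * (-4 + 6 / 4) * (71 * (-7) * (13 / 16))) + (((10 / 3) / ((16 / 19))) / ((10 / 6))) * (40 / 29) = 1627.83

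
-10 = -10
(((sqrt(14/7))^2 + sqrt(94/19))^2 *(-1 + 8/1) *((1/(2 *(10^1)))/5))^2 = 833 *sqrt(1786)/45125 + 704081/902500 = 1.56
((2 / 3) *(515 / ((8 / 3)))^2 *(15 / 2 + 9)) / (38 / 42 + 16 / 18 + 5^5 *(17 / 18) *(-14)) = -1654208325 / 166592768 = -9.93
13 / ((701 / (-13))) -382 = -267951 / 701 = -382.24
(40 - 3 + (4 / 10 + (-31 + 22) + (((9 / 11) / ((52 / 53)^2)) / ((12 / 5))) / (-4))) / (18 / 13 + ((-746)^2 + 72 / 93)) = 2088398483 / 41051628766720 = 0.00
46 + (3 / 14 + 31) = 1081 / 14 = 77.21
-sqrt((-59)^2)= -59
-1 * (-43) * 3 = 129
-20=-20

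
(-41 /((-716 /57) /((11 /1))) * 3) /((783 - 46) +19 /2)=0.14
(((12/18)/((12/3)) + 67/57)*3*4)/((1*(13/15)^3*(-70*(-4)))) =103275/1168804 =0.09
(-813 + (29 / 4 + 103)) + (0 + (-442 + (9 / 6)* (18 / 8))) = -9131 / 8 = -1141.38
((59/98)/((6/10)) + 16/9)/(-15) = -2453/13230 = -0.19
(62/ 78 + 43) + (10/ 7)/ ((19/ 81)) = 258754/ 5187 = 49.89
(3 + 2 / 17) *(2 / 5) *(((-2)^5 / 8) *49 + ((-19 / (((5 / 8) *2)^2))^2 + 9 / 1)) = -2592654 / 53125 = -48.80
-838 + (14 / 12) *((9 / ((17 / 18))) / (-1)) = -14435 / 17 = -849.12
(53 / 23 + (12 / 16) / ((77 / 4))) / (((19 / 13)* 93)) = 0.02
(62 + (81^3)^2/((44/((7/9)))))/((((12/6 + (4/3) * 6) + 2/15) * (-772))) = -3295011299865/5163136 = -638180.23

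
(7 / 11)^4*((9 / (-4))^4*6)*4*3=141776649 / 468512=302.61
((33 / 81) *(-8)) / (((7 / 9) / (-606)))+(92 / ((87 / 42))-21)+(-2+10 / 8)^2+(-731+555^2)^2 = 306707357038067 / 3248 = 94429604999.40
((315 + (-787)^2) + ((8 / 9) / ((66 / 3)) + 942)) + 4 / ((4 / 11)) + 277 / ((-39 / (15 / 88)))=6390066503 / 10296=620635.83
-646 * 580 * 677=-253658360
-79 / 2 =-39.50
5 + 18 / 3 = 11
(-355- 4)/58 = -359/58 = -6.19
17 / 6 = 2.83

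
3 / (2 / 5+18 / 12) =30 / 19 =1.58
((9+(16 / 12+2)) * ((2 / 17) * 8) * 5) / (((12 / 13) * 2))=4810 / 153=31.44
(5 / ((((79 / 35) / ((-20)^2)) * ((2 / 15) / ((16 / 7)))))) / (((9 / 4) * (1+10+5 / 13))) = 593.00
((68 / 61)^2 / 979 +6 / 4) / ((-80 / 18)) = -19688085 / 58285744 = -0.34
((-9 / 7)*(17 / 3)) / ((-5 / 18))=918 / 35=26.23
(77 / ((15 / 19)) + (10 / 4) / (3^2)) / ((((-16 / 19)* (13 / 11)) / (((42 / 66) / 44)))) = -1170799 / 823680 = -1.42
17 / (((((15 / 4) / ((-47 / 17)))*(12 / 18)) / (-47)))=4418 / 5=883.60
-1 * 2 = -2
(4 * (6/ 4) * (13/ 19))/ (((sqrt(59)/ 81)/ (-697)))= -4403646 * sqrt(59)/ 1121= -30173.99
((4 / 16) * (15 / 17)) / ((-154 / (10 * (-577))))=43275 / 5236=8.26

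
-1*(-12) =12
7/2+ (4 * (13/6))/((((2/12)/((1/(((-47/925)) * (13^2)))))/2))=-10523/1222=-8.61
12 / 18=0.67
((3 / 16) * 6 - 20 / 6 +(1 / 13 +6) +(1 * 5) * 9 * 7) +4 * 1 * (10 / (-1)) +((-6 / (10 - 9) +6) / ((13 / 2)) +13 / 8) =43757 / 156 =280.49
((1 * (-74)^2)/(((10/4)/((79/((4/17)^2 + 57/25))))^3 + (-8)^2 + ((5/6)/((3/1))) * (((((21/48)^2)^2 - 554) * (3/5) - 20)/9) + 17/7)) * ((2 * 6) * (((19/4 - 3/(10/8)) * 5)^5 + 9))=1627156293202034249425586871552000/6141665787468292965965551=264937290.55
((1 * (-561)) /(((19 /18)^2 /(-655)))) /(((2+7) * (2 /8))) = 52913520 /361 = 146574.85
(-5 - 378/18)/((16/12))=-39/2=-19.50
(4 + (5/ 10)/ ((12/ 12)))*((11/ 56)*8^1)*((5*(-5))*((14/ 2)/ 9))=-275/ 2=-137.50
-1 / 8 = -0.12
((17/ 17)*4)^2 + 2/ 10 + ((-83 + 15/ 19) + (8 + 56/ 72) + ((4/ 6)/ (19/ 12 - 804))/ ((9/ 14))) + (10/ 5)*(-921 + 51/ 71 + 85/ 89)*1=-98629805387944/ 52023031605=-1895.89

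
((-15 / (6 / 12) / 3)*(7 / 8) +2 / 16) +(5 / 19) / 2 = -1291 / 152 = -8.49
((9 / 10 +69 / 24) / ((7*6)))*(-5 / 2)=-151 / 672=-0.22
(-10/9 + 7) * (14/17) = 742/153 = 4.85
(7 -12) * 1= -5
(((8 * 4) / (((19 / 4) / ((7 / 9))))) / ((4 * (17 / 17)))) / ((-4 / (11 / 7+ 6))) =-424 / 171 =-2.48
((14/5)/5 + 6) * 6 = 984/25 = 39.36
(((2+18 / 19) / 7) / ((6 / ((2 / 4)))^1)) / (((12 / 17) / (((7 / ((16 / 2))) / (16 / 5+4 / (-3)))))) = 0.02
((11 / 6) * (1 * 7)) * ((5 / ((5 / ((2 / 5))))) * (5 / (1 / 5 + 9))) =2.79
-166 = -166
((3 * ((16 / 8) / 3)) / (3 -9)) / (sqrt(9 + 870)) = -sqrt(879) / 2637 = -0.01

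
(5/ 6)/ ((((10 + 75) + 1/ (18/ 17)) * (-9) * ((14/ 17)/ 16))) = -40/ 1911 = -0.02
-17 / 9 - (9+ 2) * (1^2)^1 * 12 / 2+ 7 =-548 / 9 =-60.89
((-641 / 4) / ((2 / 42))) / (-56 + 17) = 4487 / 52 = 86.29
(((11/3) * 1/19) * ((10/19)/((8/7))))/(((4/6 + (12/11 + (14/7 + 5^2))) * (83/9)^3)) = 3087315/783551746172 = 0.00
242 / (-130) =-121 / 65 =-1.86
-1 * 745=-745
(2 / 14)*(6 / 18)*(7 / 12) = 1 / 36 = 0.03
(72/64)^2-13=-751/64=-11.73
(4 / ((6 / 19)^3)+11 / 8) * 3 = 27733 / 72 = 385.18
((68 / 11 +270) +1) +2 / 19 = 57953 / 209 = 277.29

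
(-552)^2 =304704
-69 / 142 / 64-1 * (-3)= 2.99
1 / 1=1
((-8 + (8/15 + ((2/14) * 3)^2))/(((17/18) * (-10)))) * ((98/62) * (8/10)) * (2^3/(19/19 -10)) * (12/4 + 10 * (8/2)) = -7365728/197625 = -37.27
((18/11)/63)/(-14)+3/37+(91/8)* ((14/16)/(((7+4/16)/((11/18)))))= 152936761/166563936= 0.92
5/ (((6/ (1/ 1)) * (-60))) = -1/ 72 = -0.01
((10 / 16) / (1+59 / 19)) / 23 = 95 / 14352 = 0.01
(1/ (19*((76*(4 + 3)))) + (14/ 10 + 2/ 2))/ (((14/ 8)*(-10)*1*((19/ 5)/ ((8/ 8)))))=-121301/ 3360910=-0.04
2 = 2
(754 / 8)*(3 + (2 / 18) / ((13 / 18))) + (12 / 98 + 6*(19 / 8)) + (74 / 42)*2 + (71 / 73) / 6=1127858 / 3577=315.31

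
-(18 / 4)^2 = -81 / 4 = -20.25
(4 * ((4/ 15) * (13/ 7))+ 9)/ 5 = 1153/ 525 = 2.20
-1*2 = -2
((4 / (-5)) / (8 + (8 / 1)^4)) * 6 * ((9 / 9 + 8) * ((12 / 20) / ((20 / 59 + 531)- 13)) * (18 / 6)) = -0.00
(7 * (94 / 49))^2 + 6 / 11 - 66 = 61916 / 539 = 114.87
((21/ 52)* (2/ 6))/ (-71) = -7/ 3692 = -0.00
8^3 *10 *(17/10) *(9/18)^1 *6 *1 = 26112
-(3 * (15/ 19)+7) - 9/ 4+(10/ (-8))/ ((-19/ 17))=-21/ 2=-10.50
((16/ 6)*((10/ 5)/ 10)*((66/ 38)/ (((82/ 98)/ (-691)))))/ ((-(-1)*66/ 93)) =-4198516/ 3895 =-1077.92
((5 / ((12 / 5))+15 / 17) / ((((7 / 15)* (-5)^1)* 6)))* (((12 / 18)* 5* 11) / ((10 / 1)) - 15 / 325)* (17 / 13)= -42713 / 42588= -1.00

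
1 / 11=0.09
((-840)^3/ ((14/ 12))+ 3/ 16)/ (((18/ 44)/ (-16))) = 59609087978/ 3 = 19869695992.67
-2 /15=-0.13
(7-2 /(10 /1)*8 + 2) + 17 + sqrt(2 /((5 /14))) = 2*sqrt(35) /5 + 122 /5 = 26.77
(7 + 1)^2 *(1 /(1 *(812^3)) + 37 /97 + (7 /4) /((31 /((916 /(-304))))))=6464701657609 /477941940791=13.53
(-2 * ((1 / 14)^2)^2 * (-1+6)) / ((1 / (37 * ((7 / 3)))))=-185 / 8232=-0.02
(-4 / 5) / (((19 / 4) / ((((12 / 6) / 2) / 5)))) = -16 / 475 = -0.03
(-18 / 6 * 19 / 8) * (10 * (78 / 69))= -3705 / 46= -80.54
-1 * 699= -699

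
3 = 3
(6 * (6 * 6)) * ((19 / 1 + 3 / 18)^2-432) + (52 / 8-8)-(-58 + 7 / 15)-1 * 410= -14315.97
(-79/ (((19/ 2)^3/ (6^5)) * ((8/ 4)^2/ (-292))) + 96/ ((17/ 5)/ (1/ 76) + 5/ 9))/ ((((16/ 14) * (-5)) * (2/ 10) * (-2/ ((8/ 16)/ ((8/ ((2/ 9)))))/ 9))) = 914502878163/ 319711708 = 2860.40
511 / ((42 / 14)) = 511 / 3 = 170.33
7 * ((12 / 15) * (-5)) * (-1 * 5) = 140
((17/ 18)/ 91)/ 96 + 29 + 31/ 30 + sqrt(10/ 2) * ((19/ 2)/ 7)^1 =19 * sqrt(5)/ 14 + 23613493/ 786240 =33.07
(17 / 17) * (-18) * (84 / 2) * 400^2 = -120960000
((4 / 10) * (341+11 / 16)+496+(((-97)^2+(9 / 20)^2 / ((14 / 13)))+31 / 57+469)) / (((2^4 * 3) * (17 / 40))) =3355241081 / 6511680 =515.27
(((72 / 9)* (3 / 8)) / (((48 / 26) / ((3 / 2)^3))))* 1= 351 / 64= 5.48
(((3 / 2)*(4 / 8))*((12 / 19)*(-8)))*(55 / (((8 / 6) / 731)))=-2171070 / 19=-114266.84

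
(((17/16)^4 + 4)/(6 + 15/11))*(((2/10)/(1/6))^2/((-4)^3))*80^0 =-760463/47185920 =-0.02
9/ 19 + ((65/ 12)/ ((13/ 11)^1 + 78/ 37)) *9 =119703/ 7828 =15.29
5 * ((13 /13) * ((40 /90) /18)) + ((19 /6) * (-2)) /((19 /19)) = -503 /81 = -6.21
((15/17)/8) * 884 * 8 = 780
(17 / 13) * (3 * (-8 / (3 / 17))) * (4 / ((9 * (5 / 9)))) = -9248 / 65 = -142.28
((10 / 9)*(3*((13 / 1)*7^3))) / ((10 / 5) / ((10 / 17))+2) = 222950 / 81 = 2752.47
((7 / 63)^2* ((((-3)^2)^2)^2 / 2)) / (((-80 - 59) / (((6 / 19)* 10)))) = -2430 / 2641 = -0.92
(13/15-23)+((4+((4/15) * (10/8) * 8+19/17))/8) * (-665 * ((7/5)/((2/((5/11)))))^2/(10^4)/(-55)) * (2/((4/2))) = -480775908751/21721920000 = -22.13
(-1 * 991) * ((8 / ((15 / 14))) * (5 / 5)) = -110992 / 15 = -7399.47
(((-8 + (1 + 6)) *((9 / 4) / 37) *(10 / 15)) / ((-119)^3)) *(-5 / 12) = -5 / 498807064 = -0.00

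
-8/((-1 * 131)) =8/131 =0.06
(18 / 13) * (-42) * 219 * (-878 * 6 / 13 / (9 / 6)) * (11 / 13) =6396068448 / 2197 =2911273.76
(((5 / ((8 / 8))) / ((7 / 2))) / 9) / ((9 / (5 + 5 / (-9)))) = 400 / 5103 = 0.08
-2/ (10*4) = -1/ 20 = -0.05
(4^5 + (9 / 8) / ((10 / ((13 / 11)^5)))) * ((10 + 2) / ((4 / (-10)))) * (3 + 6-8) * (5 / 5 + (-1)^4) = -39589918671 / 644204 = -61455.56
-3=-3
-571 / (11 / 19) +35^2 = 2626 / 11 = 238.73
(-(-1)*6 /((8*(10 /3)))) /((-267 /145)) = -87 /712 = -0.12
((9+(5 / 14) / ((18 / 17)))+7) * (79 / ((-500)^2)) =0.01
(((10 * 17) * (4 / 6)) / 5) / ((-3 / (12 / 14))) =-6.48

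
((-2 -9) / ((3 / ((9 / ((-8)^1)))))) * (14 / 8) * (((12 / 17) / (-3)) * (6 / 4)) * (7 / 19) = -4851 / 5168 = -0.94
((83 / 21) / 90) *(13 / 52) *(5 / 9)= 83 / 13608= 0.01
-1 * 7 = -7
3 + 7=10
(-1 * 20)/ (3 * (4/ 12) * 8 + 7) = -4/ 3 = -1.33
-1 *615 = -615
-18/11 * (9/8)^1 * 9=-729/44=-16.57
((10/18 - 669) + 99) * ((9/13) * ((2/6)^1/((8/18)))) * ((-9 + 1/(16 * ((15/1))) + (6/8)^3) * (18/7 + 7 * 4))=902734925/11648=77501.28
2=2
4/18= 2/9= 0.22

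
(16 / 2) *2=16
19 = 19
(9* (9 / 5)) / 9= 9 / 5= 1.80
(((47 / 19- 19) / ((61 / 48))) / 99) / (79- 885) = 2512 / 15413541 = 0.00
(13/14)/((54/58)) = 1.00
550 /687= 0.80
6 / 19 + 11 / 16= 305 / 304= 1.00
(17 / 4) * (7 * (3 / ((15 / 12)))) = 357 / 5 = 71.40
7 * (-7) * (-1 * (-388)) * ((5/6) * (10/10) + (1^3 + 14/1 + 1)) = -960106/3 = -320035.33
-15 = -15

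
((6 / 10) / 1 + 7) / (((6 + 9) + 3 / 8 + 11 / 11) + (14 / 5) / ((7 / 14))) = 304 / 879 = 0.35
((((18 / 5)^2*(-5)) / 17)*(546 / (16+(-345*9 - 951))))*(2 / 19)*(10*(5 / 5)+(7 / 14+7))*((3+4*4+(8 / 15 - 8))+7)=14343966 / 815575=17.59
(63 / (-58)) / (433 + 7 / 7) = -9 / 3596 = -0.00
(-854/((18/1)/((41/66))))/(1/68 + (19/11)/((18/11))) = -27.54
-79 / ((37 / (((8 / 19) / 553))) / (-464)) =0.75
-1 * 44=-44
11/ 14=0.79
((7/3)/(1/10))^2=544.44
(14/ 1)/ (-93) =-14/ 93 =-0.15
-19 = -19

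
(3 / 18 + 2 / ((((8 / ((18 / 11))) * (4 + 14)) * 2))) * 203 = 9541 / 264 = 36.14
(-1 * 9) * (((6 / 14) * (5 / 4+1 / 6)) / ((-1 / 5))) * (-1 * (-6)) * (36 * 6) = 247860 / 7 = 35408.57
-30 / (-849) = 10 / 283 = 0.04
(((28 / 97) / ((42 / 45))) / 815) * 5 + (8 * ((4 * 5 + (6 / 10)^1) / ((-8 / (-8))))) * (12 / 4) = 39084942 / 79055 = 494.40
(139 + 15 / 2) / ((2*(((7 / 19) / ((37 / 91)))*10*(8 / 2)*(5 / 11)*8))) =2265769 / 4076800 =0.56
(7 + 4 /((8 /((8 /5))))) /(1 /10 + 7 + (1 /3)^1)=234 /223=1.05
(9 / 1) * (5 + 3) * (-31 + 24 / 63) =-15432 / 7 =-2204.57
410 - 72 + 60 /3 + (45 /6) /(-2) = 1417 /4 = 354.25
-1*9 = -9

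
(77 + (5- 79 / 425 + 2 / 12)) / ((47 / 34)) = 209051 / 3525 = 59.31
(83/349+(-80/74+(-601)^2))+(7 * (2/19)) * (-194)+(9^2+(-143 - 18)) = 88564675388/245347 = 360977.21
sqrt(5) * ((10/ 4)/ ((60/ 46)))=23 * sqrt(5)/ 12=4.29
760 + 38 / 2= 779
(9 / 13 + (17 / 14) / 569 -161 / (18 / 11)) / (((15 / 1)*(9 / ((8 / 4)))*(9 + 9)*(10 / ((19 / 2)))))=-865007053 / 11324067300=-0.08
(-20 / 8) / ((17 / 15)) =-75 / 34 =-2.21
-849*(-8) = 6792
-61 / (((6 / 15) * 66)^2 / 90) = -7625 / 968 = -7.88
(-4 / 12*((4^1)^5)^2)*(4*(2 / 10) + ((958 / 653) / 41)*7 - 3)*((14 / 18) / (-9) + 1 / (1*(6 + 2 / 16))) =1854739054592 / 35420679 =52363.17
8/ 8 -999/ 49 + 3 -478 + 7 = -23882/ 49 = -487.39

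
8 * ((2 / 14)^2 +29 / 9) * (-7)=-181.59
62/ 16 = 3.88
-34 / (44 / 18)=-13.91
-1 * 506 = -506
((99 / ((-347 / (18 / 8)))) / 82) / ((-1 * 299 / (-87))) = -77517 / 34030984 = -0.00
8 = 8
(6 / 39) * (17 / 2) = 17 / 13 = 1.31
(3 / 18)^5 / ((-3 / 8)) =-1 / 2916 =-0.00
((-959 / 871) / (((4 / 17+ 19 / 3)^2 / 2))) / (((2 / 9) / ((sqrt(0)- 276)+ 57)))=4916381589 / 97747975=50.30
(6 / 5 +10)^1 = 56 / 5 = 11.20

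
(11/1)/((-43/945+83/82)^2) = 66051701100/5611358281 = 11.77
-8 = -8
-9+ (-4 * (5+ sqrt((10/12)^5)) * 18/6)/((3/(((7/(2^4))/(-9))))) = -289/36+ 175 * sqrt(30)/7776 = -7.90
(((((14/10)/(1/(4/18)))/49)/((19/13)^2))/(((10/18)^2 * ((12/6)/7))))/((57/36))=18252/857375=0.02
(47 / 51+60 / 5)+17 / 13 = 9434 / 663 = 14.23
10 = 10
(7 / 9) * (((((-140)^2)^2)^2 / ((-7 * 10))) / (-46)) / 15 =1475789056000000 / 621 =2376471909822.87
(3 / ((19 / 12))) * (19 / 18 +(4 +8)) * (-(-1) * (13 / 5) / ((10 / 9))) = 5499 / 95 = 57.88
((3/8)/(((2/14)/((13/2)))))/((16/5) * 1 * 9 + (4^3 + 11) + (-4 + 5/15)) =4095/24032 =0.17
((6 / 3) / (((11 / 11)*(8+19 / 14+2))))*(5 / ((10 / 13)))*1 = 182 / 159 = 1.14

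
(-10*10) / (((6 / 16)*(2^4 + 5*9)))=-800 / 183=-4.37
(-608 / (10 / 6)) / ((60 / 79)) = -12008 / 25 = -480.32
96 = 96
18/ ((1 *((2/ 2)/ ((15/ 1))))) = 270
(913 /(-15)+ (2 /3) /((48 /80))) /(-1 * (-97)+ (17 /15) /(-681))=-0.62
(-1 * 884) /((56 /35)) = -1105 /2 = -552.50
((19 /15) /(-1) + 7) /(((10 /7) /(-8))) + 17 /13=-30029 /975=-30.80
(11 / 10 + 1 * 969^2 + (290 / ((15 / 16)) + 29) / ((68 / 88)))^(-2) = 0.00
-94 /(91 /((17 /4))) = -4.39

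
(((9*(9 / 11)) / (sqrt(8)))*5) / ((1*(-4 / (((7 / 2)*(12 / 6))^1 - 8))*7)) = 405*sqrt(2) / 1232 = 0.46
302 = 302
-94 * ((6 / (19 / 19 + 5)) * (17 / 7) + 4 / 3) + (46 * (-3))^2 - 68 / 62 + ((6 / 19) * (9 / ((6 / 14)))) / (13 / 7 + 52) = 87150818194 / 4663113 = 18689.41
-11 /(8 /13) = -143 /8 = -17.88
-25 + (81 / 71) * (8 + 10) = -317 / 71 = -4.46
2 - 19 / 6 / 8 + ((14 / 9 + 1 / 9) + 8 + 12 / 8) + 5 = 853 / 48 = 17.77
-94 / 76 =-47 / 38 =-1.24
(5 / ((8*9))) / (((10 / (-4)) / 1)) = -0.03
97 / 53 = 1.83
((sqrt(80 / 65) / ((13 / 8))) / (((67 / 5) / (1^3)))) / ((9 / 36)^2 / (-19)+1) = 48640 * sqrt(13) / 3430869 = 0.05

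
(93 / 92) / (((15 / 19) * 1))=589 / 460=1.28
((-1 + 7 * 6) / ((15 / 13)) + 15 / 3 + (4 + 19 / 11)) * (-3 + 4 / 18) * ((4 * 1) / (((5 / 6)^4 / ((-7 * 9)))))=92328768 / 1375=67148.19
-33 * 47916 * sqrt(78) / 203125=-1581228 * sqrt(78) / 203125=-68.75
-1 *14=-14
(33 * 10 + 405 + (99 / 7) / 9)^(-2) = 49 / 26584336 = 0.00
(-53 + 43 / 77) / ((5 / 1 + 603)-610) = 2019 / 77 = 26.22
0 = 0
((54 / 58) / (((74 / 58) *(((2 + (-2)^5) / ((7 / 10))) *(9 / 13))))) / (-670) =91 / 2479000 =0.00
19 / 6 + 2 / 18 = 59 / 18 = 3.28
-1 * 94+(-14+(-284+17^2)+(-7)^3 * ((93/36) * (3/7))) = -1931/4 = -482.75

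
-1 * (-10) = 10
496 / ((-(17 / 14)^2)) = -97216 / 289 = -336.39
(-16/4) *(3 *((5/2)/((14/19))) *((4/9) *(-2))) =760/21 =36.19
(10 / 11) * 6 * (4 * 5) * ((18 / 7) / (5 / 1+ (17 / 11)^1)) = 300 / 7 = 42.86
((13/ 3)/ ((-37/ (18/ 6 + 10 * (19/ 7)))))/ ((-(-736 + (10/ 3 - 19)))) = -2743/ 584045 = -0.00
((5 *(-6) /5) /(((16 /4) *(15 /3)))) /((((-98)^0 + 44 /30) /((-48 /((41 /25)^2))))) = 135000 /62197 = 2.17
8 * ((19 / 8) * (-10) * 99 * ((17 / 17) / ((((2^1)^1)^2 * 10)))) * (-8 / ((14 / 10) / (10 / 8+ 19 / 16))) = 366795 / 56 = 6549.91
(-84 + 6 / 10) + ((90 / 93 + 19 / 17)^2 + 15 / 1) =-88944313 / 1388645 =-64.05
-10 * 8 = -80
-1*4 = -4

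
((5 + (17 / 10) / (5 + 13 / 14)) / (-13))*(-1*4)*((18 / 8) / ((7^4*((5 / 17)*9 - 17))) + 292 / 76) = 187656704477 / 30025969610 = 6.25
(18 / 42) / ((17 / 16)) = 48 / 119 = 0.40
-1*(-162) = 162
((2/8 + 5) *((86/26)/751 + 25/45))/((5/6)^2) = 1033242/244075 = 4.23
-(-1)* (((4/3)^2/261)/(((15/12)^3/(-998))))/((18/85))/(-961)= 8686592/507912525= 0.02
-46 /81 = -0.57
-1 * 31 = -31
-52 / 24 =-13 / 6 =-2.17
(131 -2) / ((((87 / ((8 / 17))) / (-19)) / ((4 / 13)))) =-26144 / 6409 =-4.08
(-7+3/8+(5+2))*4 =3/2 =1.50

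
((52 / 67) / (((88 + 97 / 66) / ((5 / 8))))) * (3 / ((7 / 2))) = 2574 / 553889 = 0.00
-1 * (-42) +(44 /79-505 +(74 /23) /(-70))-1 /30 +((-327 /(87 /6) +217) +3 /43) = -127521209329 /475817790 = -268.00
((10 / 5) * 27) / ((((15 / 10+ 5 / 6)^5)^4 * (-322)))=-94143178827 / 12846554873915532161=-0.00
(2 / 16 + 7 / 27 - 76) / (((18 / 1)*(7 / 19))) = -310327 / 27216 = -11.40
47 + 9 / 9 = 48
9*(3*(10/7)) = 270/7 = 38.57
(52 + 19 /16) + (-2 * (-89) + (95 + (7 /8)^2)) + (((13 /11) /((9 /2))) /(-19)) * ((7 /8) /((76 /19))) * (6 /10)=326.95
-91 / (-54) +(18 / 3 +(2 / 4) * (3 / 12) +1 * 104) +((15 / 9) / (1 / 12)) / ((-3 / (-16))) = 47191 / 216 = 218.48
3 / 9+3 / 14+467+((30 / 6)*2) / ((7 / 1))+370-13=34691 / 42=825.98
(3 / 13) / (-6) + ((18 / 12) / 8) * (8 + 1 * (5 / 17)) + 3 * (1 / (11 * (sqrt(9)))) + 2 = 140321 / 38896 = 3.61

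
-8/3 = -2.67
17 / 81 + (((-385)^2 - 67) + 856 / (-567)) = 84004849 / 567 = 148156.70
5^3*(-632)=-79000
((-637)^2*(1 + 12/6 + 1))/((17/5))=8115380/17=477375.29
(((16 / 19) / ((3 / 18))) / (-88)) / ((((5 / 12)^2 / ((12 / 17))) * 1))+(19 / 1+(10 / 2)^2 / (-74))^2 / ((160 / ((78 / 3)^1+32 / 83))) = 36948588259467 / 645946769600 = 57.20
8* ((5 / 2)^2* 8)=400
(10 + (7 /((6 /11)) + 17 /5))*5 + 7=829 /6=138.17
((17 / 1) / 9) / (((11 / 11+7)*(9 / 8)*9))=17 / 729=0.02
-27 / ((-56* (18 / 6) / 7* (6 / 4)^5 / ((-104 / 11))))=-416 / 297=-1.40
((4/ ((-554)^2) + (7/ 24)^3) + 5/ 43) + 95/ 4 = 23.89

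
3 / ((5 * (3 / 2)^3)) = 8 / 45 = 0.18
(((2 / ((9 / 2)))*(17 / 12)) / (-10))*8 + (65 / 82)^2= 0.12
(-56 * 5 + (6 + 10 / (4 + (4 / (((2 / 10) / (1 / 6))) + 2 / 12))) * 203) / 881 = 3626 / 2643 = 1.37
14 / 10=7 / 5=1.40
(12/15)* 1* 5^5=2500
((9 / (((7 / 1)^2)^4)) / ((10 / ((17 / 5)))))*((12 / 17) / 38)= 27 / 2738280475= 0.00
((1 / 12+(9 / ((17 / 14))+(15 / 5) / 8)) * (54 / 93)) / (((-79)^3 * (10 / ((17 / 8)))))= -9633 / 4890946880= -0.00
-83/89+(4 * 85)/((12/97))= 2747.40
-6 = -6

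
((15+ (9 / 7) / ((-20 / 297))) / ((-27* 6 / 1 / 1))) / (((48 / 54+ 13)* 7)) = 191 / 735000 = 0.00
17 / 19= 0.89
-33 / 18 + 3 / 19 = -191 / 114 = -1.68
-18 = -18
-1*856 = -856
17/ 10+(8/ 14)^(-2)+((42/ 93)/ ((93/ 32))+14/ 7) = 1595543/ 230640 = 6.92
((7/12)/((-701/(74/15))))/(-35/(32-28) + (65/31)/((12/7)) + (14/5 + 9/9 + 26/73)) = 586117/481246314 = 0.00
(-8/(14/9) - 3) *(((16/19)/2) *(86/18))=-344/21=-16.38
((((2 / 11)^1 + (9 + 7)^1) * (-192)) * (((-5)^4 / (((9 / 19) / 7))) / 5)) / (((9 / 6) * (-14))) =27056000 / 99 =273292.93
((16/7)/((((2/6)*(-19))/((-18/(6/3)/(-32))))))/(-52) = 27/13832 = 0.00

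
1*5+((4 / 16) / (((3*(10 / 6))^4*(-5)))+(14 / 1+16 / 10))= 257499 / 12500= 20.60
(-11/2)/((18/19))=-209/36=-5.81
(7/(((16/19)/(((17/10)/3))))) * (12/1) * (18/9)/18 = 6.28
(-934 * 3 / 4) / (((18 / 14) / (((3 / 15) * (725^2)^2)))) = -180632936640625 / 6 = -30105489440104.17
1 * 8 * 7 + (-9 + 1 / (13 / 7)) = 618 / 13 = 47.54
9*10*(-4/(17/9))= -3240/17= -190.59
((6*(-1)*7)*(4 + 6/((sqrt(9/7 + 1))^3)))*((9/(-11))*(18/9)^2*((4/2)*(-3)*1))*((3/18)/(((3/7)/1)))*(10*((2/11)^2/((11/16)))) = -9031680/14641 - 1481760*sqrt(7)/14641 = -884.64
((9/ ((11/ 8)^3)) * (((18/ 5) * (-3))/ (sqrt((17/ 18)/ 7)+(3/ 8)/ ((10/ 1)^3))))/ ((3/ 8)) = 200658124800/ 724063245323 - 12740198400000 * sqrt(238)/ 724063245323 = -271.17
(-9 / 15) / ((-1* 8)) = 3 / 40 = 0.08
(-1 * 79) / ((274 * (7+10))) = -79 / 4658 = -0.02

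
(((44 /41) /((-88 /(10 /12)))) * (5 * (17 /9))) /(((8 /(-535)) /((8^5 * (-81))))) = -698496000 /41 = -17036487.80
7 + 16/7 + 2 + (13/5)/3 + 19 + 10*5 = 8521/105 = 81.15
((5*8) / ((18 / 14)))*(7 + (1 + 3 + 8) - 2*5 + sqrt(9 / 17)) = 280*sqrt(17) / 51 + 280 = 302.64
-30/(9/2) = -20/3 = -6.67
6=6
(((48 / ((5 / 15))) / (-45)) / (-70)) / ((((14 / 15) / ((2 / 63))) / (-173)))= -1384 / 5145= -0.27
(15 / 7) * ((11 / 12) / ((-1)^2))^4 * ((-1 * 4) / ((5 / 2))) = -14641 / 6048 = -2.42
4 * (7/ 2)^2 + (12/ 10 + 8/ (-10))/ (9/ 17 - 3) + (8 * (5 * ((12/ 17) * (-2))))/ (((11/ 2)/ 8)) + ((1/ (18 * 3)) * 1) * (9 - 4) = -11736827/ 353430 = -33.21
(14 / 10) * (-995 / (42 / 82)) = -8159 / 3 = -2719.67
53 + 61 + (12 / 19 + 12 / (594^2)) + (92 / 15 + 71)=535654148 / 2793285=191.76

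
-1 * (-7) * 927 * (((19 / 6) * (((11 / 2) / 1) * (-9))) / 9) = -452067 / 4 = -113016.75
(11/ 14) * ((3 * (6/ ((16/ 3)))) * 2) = 297/ 56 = 5.30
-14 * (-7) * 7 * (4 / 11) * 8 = 21952 / 11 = 1995.64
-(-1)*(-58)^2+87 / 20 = 67367 / 20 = 3368.35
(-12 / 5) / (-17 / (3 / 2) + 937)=-36 / 13885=-0.00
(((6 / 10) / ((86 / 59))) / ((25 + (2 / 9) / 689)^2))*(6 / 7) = 20418224931 / 36170222947145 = 0.00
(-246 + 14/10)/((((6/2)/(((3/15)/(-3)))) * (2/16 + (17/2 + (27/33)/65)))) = 1399112/2223315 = 0.63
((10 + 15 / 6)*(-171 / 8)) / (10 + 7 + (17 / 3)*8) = -12825 / 2992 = -4.29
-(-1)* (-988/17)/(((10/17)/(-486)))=240084/5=48016.80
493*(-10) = -4930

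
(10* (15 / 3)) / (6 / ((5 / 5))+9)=10 / 3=3.33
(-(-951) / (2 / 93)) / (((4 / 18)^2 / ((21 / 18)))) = 16715727 / 16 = 1044732.94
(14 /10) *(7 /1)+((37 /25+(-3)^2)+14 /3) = 1871 /75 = 24.95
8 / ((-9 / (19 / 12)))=-1.41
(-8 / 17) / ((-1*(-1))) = -8 / 17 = -0.47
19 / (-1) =-19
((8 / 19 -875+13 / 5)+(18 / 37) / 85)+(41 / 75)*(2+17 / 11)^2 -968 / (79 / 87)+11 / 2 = -10999142663679 / 5711980450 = -1925.63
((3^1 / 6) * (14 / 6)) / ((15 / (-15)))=-7 / 6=-1.17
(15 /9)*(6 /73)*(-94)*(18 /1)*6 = -101520 /73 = -1390.68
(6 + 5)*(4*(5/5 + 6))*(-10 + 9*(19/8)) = 7007/2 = 3503.50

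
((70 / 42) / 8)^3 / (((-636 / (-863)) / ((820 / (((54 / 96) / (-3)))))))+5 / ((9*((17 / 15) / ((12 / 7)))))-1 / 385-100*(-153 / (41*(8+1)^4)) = -17506032501773 / 331777464480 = -52.76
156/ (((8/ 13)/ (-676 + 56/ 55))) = -9410934/ 55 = -171107.89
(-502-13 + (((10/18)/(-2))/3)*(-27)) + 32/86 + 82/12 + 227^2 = 6582058/129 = 51023.71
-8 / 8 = -1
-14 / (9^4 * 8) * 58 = -203 / 13122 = -0.02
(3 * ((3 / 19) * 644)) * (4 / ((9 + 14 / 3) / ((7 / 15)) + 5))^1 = 3381 / 95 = 35.59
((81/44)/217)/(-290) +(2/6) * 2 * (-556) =-3079039283/8306760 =-370.67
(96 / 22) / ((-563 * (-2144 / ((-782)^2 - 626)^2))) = 559794549606 / 414931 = 1349126.84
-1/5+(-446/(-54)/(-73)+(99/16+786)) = 124862749/157680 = 791.87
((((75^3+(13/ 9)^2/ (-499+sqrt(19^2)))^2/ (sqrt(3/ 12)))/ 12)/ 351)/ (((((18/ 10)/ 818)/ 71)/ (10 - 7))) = 7812710658500228074382879/ 955063249920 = 8180307073018.10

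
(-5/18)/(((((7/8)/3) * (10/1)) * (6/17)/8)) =-136/63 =-2.16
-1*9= -9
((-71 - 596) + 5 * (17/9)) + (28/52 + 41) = -72074/117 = -616.02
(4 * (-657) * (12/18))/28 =-438/7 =-62.57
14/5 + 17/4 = 141/20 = 7.05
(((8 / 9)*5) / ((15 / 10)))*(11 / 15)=176 / 81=2.17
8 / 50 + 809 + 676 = 37129 / 25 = 1485.16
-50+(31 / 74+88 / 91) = -327367 / 6734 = -48.61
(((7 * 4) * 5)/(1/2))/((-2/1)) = -140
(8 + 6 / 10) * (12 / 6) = 86 / 5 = 17.20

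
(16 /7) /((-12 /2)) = -8 /21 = -0.38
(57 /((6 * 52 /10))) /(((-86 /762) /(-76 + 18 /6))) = 2642235 /2236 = 1181.68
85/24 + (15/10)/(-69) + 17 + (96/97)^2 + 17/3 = 27.17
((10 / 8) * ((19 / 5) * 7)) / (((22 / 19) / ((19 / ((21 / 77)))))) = 48013 / 24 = 2000.54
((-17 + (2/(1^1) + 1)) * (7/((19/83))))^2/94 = 33080978/16967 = 1949.72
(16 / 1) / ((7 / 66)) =1056 / 7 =150.86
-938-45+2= -981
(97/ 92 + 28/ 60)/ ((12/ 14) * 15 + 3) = 14693/ 153180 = 0.10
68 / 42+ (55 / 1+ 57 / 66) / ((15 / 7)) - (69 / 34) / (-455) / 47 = 47454656 / 1713855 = 27.69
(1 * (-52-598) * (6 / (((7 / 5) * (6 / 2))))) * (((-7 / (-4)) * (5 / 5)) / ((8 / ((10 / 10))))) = -1625 / 8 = -203.12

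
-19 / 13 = -1.46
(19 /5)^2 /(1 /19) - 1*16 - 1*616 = -8941 /25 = -357.64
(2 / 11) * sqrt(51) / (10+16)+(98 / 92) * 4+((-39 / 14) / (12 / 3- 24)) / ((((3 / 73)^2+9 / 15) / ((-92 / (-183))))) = sqrt(51) / 143+1378397677 / 314900544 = 4.43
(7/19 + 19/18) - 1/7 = 3067/2394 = 1.28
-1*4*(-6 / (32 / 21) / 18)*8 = 7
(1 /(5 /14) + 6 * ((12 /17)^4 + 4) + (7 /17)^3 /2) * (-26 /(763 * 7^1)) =-307540259 /2230428305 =-0.14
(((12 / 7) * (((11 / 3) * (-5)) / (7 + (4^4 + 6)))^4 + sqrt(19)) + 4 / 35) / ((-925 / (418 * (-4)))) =945822576528896 / 4577018430844125 + 1672 * sqrt(19) / 925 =8.09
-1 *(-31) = 31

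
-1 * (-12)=12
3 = 3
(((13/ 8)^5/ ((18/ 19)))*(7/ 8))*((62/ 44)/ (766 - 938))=-0.09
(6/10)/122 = 3/610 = 0.00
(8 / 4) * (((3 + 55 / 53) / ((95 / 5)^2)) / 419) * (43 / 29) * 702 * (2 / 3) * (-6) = -51678432 / 232485083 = -0.22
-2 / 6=-1 / 3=-0.33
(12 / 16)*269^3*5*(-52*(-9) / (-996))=-11387088765 / 332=-34298460.14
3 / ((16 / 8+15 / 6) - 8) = -6 / 7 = -0.86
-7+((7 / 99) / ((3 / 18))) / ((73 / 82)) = -6.52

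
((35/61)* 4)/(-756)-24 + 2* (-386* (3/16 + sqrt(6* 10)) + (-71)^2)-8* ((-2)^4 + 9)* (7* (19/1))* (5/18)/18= 3522.87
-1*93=-93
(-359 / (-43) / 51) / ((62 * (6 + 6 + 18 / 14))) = 2513 / 12644838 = 0.00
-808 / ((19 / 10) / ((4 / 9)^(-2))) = -40905 / 19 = -2152.89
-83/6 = -13.83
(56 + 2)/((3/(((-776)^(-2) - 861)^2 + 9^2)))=14333771.94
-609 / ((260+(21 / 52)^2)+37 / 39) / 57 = -1646736 / 40244641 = -0.04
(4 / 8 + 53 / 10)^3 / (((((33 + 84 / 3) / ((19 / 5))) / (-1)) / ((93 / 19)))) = -2268177 / 38125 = -59.49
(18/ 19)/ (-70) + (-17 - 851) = -577229/ 665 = -868.01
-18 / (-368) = 9 / 184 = 0.05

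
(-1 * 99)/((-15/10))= 66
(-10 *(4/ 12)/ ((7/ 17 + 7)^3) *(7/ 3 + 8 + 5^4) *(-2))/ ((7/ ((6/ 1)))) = 46820890/ 5250987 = 8.92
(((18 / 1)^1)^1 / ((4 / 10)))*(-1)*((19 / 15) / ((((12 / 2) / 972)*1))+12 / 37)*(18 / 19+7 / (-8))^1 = -1882089 / 2812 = -669.31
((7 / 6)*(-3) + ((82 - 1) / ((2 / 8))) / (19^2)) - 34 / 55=-127893 / 39710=-3.22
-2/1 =-2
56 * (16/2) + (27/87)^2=376849/841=448.10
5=5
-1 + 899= 898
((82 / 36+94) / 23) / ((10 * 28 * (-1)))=-1733 / 115920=-0.01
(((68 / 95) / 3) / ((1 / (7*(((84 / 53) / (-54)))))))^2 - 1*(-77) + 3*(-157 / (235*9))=66691547008592 / 868609022175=76.78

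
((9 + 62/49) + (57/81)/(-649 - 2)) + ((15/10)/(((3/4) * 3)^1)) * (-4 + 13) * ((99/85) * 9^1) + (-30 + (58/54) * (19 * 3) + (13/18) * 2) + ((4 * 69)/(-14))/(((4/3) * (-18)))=4461368171/41833260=106.65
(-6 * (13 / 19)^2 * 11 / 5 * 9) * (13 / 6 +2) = -83655 / 361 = -231.73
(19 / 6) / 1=19 / 6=3.17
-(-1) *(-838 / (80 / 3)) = -1257 / 40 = -31.42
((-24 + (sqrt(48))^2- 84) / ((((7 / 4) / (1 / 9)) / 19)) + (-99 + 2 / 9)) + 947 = 48878 / 63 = 775.84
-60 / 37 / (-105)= 4 / 259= 0.02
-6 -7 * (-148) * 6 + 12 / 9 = 18634 / 3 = 6211.33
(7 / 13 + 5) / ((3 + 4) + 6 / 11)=792 / 1079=0.73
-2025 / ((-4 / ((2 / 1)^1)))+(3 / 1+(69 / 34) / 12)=138131 / 136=1015.67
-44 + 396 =352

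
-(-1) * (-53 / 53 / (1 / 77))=-77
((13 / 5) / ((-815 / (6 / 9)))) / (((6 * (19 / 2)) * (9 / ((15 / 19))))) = -26 / 7943805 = -0.00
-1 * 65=-65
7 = 7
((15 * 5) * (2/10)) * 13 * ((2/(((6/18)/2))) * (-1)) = -2340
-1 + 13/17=-4/17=-0.24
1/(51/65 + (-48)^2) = 65/149811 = 0.00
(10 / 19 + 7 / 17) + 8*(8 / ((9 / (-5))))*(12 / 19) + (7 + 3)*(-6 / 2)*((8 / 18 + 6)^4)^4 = -52972493864146530671944198833179 / 199508506999714881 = -265514963049782.30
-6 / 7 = -0.86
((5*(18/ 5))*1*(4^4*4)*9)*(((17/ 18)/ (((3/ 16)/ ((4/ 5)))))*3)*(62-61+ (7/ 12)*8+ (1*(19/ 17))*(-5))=786432/ 5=157286.40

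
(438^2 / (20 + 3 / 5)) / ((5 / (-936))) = -179565984 / 103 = -1743359.07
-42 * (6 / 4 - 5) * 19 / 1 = 2793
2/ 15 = 0.13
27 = 27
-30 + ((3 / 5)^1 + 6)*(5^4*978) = 4034220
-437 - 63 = -500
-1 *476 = -476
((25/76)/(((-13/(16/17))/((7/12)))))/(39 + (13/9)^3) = -42525/128606972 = -0.00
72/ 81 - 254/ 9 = -82/ 3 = -27.33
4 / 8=1 / 2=0.50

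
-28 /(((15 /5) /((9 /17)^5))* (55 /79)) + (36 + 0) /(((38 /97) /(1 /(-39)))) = -56203705182 /19288757345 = -2.91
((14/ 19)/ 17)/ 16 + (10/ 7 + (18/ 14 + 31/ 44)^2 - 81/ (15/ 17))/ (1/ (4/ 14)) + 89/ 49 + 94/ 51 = -8456095931/ 402164070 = -21.03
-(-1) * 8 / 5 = 8 / 5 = 1.60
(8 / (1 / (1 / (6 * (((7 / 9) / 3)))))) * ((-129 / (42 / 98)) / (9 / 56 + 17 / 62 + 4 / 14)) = -298592 / 139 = -2148.14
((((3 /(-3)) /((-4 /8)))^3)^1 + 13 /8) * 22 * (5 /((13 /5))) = 21175 /52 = 407.21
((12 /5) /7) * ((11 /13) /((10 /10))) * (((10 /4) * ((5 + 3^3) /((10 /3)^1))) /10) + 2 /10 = 2039 /2275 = 0.90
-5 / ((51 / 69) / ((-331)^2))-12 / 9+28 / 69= -869367623 / 1173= -741148.87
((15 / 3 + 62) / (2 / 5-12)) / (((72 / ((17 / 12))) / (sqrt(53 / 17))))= -335* sqrt(901) / 50112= -0.20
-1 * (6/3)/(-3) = 2/3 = 0.67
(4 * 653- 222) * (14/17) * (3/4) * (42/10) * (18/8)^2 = 31387.20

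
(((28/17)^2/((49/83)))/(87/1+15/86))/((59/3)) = 114208/42610449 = 0.00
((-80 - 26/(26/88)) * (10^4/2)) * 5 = -4200000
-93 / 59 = -1.58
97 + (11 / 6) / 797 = 463865 / 4782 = 97.00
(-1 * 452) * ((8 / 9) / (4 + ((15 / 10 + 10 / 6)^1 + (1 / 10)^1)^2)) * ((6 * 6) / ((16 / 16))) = -3254400 / 3301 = -985.88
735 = 735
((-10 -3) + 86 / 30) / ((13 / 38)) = -5776 / 195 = -29.62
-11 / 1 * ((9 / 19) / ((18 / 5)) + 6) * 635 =-1627505 / 38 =-42829.08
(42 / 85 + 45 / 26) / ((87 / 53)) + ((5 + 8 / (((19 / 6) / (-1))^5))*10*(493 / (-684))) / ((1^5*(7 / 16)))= -15311061876403499 / 189955742337270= -80.60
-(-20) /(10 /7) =14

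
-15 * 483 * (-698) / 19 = 5057010 / 19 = 266158.42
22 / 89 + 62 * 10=55202 / 89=620.25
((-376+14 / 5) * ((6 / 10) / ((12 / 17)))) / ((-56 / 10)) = 15861 / 280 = 56.65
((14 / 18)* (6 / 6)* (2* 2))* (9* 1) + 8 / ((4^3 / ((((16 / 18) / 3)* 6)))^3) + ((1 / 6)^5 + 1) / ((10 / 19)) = 6975169 / 233280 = 29.90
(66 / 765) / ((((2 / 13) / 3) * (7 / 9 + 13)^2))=11583 / 1306960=0.01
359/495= 0.73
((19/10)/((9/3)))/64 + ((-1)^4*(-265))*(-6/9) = 113073/640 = 176.68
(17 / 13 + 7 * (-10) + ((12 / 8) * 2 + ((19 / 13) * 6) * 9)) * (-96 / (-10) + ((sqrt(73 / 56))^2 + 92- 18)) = 1123.34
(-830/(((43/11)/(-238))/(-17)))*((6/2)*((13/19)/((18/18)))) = -1440659220/817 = -1763352.78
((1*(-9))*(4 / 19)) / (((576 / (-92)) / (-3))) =-0.91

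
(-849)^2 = 720801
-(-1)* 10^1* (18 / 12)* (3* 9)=405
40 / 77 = 0.52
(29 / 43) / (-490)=-29 / 21070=-0.00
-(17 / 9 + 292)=-2645 / 9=-293.89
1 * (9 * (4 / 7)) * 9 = 324 / 7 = 46.29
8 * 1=8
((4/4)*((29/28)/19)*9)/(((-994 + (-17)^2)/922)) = -40107/62510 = -0.64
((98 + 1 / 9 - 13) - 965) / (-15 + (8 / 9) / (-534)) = 2114373 / 36049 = 58.65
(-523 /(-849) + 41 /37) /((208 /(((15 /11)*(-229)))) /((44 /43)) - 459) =-62013200 /16532672371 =-0.00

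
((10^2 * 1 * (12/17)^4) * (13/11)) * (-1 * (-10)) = 269568000/918731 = 293.41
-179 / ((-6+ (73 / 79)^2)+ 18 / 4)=2234278 / 8065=277.03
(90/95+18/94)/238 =1017/212534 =0.00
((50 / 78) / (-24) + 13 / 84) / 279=839 / 1828008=0.00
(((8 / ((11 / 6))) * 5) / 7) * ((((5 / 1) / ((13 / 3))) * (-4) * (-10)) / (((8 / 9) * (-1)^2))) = 162000 / 1001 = 161.84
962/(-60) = -481/30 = -16.03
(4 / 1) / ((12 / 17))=17 / 3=5.67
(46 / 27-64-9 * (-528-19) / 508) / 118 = -721535 / 1618488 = -0.45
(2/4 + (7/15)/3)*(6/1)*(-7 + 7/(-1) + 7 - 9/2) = -1357/30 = -45.23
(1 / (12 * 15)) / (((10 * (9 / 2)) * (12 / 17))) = 17 / 97200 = 0.00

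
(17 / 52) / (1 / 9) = 153 / 52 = 2.94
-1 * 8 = -8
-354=-354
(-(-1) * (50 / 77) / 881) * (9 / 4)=225 / 135674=0.00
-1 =-1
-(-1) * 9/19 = 9/19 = 0.47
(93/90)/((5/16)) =3.31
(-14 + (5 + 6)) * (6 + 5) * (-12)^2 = -4752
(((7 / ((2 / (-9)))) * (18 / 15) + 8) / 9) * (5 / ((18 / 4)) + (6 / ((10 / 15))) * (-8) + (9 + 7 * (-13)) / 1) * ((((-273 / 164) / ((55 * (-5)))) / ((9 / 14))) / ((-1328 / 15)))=-4081259 / 75801825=-0.05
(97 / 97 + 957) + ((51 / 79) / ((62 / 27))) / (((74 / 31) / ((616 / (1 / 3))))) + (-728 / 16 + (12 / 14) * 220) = 53964481 / 40922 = 1318.72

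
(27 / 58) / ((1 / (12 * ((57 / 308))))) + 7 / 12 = 43333 / 26796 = 1.62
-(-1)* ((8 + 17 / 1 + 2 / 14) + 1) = 183 / 7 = 26.14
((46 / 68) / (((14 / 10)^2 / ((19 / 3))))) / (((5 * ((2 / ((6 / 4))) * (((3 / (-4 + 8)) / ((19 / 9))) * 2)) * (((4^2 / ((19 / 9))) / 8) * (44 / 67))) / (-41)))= -2166792395 / 71251488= -30.41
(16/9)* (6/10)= 16/15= 1.07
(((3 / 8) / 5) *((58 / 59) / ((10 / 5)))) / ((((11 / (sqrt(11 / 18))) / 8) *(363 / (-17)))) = -493 *sqrt(22) / 2355870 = -0.00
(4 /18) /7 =2 /63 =0.03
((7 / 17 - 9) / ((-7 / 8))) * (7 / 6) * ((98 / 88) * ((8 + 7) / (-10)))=-3577 / 187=-19.13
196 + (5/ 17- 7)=3218/ 17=189.29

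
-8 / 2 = -4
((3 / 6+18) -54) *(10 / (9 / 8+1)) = -2840 / 17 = -167.06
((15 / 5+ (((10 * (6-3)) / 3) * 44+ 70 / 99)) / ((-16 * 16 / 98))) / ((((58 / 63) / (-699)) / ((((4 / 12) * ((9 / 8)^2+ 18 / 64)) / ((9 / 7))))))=51720.38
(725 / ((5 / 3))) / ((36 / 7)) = 84.58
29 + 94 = 123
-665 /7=-95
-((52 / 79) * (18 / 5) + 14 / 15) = -3914 / 1185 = -3.30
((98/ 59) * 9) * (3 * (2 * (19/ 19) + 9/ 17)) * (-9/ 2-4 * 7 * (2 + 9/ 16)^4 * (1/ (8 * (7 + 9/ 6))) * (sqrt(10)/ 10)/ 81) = -512001/ 1003-41677148989 * sqrt(10)/ 16761815040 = -518.33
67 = 67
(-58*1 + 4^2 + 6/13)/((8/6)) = -405/13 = -31.15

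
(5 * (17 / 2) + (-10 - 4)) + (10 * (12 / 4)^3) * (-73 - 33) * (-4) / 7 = 229359 / 14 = 16382.79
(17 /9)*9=17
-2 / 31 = -0.06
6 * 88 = 528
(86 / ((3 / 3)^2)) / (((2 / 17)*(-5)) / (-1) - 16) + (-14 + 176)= 20491 / 131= 156.42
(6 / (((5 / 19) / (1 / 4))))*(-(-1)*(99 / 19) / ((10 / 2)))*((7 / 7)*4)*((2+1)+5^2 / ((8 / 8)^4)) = 16632 / 25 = 665.28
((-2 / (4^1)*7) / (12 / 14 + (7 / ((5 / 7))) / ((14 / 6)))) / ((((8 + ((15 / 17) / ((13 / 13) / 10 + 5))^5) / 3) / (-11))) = 5433103561710055 / 1903135117023856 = 2.85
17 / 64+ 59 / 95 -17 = -97969 / 6080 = -16.11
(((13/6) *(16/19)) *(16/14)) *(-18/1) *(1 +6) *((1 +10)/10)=-27456/95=-289.01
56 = 56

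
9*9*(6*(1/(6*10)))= 81/10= 8.10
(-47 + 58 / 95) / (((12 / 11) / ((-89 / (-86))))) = -1438151 / 32680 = -44.01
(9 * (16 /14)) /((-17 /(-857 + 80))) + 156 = 626.12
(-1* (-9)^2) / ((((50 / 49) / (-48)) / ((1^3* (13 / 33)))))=412776 / 275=1501.00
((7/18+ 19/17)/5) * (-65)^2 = 389545/306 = 1273.02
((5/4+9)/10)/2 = 41/80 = 0.51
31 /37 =0.84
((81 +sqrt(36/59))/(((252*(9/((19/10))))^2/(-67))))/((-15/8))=24187*sqrt(59)/9483925500 +24187/11907000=0.00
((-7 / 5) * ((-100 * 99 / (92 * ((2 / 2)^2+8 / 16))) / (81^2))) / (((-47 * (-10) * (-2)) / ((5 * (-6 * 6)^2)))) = -3080 / 29187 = -0.11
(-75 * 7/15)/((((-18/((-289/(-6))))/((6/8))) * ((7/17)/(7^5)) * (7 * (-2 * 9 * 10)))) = -11796113/5184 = -2275.48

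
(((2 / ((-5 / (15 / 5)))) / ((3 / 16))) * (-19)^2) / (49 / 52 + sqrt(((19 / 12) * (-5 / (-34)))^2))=-61271808 / 31165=-1966.05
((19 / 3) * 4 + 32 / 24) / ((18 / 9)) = 40 / 3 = 13.33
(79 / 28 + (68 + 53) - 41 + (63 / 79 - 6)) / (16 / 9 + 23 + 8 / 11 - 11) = 16997607 / 3176432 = 5.35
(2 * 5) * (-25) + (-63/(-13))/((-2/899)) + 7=-62955/26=-2421.35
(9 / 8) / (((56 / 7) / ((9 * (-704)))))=-891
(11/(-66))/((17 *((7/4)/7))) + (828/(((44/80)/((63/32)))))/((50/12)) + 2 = 2000773/2805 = 713.29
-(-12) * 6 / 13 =72 / 13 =5.54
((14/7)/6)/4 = 1/12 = 0.08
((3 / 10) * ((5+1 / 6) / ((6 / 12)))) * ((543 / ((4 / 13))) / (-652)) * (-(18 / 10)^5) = 12921633621 / 81500000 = 158.55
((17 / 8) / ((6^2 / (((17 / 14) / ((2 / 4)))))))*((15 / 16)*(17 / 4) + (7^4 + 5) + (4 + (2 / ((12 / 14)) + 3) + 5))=347.53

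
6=6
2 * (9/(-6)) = -3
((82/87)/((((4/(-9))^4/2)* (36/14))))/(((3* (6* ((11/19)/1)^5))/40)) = 95936455755/149455328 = 641.91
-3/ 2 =-1.50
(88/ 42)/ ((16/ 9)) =33/ 28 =1.18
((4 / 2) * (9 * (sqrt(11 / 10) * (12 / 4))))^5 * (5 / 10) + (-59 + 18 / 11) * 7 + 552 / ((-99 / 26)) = -18035 / 33 + 3472435494 * sqrt(110) / 125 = 291353139.15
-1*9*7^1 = -63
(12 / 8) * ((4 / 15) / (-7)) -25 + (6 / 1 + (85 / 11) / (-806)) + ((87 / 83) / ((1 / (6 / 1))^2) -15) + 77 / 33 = 463722367 / 77267190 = 6.00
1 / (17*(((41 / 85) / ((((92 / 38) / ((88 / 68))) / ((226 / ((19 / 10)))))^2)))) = 152881 / 5067760720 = 0.00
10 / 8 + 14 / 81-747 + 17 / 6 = -240649 / 324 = -742.74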